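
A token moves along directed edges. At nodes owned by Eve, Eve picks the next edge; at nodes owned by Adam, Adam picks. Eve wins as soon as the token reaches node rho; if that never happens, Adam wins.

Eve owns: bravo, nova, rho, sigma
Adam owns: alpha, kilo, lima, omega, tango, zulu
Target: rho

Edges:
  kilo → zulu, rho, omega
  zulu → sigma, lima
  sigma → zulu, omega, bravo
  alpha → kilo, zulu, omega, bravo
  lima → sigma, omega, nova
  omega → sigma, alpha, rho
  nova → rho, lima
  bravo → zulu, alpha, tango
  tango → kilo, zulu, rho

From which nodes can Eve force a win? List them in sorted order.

A0 = {rho}
A1: add {nova} — nova (Eve) has nova→rho.
A2 = A1; e.g. kilo (Adam) can still go to zulu. Fixed point.
Eve's winning region = {nova, rho}.

nova, rho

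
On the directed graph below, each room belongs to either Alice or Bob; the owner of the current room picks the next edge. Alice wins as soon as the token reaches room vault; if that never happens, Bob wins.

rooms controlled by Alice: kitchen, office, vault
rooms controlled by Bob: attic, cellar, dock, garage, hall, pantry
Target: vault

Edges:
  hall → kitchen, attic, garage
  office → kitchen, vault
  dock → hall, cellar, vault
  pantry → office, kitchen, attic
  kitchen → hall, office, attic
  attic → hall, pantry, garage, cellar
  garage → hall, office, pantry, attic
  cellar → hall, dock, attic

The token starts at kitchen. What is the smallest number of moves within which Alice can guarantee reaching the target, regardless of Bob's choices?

A0 = {vault}
A1: add {office} — office (Alice) has office→vault.
A2: add {kitchen} — kitchen (Alice) has kitchen→office.
A3 = A2; e.g. hall (Bob) can still go to attic. Fixed point.
kitchen enters the attractor at level 2, so Alice can force the target in 2 moves from there.

2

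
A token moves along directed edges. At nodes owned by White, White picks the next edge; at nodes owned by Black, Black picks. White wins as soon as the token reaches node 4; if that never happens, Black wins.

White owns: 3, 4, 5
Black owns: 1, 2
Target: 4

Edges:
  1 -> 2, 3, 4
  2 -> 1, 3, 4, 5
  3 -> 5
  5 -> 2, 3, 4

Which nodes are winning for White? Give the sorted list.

3, 4, 5

A0 = {4}
A1: add {5} — 5 (White) has 5→4.
A2: add {3} — 3 (White) has 3→5.
A3 = A2; e.g. 1 (Black) can still go to 2. Fixed point.
White's winning region = {3, 4, 5}.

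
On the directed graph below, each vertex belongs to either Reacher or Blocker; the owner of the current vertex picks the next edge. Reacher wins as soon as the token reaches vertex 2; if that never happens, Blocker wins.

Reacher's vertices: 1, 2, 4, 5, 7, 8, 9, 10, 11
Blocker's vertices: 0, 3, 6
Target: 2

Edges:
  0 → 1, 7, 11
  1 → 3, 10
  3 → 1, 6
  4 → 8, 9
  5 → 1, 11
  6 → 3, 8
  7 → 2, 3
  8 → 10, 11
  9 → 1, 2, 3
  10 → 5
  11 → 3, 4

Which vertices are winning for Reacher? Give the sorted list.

A0 = {2}
A1: add {7, 9} — 7 (Reacher) has 7→2; 9 (Reacher) has 9→2.
A2: add {4} — 4 (Reacher) has 4→9.
A3: add {11} — 11 (Reacher) has 11→4.
A4: add {5, 8} — 5 (Reacher) has 5→11; 8 (Reacher) has 8→11.
A5: add {10} — 10 (Reacher) has 10→5.
A6: add {1} — 1 (Reacher) has 1→10.
A7: add {0} — 0 (Blocker): all of {1, 7, 11} already in.
A8 = A7; e.g. 3 (Blocker) can still go to 6. Fixed point.
Reacher's winning region = {0, 1, 2, 4, 5, 7, 8, 9, 10, 11}.

0, 1, 2, 4, 5, 7, 8, 9, 10, 11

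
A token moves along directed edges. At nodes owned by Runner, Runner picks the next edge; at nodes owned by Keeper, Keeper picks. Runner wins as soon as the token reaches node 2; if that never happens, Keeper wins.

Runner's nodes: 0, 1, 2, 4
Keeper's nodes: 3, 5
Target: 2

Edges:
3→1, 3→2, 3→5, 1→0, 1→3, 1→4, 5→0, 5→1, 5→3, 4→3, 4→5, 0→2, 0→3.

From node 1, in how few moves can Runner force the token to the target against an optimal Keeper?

A0 = {2}
A1: add {0} — 0 (Runner) has 0→2.
A2: add {1} — 1 (Runner) has 1→0.
A3 = A2; e.g. 3 (Keeper) can still go to 5. Fixed point.
1 enters the attractor at level 2, so Runner can force the target in 2 moves from there.

2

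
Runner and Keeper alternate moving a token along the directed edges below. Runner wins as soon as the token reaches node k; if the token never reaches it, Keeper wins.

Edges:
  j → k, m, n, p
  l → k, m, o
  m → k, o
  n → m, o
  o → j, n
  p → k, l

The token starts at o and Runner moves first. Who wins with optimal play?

Keeper

Track states (vertex, player-to-move).
A0 = {(k,Runner), (k,Keeper)}
A1: add {(j,Runner), (l,Runner), (m,Runner), (p,Runner)}.
A2: add {(p,Keeper)}.
A3 = A2; e.g. (j,Keeper) stays out. (o,Runner) never enters ⇒ Keeper avoids the target.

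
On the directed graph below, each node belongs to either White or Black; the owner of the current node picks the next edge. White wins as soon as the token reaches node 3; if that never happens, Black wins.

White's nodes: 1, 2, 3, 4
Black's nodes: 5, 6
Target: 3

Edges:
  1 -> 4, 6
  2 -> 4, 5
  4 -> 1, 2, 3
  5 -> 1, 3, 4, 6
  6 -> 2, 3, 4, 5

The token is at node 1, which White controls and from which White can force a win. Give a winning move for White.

4

A0 = {3}
A1: add {4} — 4 (White) has 4→3.
A2: add {1, 2} — 1 (White) has 1→4; 2 (White) has 2→4.
A3 = A2; e.g. 5 (Black) can still go to 6. Fixed point.
From 1, successor 4 is in the attractor (rank 1); the other successor 6 is not.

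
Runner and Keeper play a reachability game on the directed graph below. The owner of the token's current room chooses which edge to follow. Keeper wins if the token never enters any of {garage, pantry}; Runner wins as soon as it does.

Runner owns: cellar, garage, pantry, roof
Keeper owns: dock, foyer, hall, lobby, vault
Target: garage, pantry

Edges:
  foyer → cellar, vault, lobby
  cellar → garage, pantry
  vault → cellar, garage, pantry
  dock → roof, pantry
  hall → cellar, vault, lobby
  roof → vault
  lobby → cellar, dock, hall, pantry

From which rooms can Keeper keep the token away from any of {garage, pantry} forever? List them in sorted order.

foyer, hall, lobby

A0 = {garage, pantry}
A1: add {cellar} — cellar (Runner) has cellar→garage.
A2: add {vault} — vault (Keeper): all of {cellar, garage, pantry} already in.
A3: add {roof} — roof (Runner) has roof→vault.
A4: add {dock} — dock (Keeper): all of {roof, pantry} already in.
A5 = A4; e.g. foyer (Keeper) can still go to lobby. Fixed point.
Runner's attractor = {cellar, dock, garage, pantry, roof, vault}; Keeper avoids the target exactly from the complement.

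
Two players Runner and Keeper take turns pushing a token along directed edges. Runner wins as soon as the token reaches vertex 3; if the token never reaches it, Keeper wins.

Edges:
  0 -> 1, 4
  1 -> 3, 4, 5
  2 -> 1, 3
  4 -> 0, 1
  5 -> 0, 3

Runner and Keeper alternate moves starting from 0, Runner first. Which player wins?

Track states (vertex, player-to-move).
A0 = {(3,Runner), (3,Keeper)}
A1: add {(1,Runner), (2,Runner), (5,Runner)}.
A2: add {(2,Keeper)}.
A3 = A2; e.g. (0,Runner) stays out. (0,Runner) never enters ⇒ Keeper avoids the target.

Keeper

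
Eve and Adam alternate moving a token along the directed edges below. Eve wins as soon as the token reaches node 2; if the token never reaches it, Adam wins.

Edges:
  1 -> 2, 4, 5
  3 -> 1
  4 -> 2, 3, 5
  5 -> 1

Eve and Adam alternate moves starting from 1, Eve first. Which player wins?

Track states (vertex, player-to-move).
A0 = {(2,Eve), (2,Adam)}
A1: add {(1,Eve), (4,Eve)}.
(1,Eve) ∈ A1 ⇒ Eve forces the target.

Eve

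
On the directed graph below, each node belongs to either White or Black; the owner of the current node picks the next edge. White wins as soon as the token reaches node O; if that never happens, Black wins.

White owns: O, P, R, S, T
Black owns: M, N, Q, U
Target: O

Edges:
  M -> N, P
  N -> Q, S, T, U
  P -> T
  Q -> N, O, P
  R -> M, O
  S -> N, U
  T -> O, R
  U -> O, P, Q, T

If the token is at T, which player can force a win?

White

A0 = {O}
A1: add {R, T} — R (White) has R→O; T (White) has T→O.
T ∈ A1, so White can force the target.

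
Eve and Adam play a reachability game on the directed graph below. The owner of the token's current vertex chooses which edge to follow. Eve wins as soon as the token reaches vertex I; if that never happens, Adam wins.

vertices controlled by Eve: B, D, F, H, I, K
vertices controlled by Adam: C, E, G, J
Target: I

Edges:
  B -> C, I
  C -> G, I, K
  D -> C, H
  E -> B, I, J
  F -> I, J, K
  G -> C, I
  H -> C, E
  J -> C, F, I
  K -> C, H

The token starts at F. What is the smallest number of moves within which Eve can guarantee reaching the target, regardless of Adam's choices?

A0 = {I}
A1: add {B, F} — B (Eve) has B→I; F (Eve) has F→I.
A2 = A1; e.g. C (Adam) can still go to G. Fixed point.
F enters the attractor at level 1, so Eve can force the target in 1 move from there.

1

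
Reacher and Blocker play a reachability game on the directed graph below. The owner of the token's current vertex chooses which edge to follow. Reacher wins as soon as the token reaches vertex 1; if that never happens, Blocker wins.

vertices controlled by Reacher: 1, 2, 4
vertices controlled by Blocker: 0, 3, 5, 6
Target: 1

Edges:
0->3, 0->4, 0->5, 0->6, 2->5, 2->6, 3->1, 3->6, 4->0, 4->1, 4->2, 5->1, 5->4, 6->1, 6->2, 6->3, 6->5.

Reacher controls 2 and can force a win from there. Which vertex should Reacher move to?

5

A0 = {1}
A1: add {4} — 4 (Reacher) has 4→1.
A2: add {5} — 5 (Blocker): all of {1, 4} already in.
A3: add {2} — 2 (Reacher) has 2→5.
A4 = A3; e.g. 0 (Blocker) can still go to 3. Fixed point.
From 2, successor 5 is in the attractor (rank 2); the other successor 6 is not.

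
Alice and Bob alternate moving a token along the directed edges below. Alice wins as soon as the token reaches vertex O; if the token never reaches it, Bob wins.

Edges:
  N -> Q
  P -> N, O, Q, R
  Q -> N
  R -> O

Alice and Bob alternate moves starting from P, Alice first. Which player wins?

Alice

Track states (vertex, player-to-move).
A0 = {(O,Alice), (O,Bob)}
A1: add {(P,Alice), (R,Alice), (R,Bob)}.
(P,Alice) ∈ A1 ⇒ Alice forces the target.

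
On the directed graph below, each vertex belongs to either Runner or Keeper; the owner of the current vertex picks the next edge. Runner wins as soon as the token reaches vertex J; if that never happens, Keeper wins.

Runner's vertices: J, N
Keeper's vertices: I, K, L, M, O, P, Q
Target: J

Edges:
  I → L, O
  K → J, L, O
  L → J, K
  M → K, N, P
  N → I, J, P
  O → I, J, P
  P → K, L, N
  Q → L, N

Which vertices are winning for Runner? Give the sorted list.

J, N

A0 = {J}
A1: add {N} — N (Runner) has N→J.
A2 = A1; e.g. I (Keeper) can still go to L. Fixed point.
Runner's winning region = {J, N}.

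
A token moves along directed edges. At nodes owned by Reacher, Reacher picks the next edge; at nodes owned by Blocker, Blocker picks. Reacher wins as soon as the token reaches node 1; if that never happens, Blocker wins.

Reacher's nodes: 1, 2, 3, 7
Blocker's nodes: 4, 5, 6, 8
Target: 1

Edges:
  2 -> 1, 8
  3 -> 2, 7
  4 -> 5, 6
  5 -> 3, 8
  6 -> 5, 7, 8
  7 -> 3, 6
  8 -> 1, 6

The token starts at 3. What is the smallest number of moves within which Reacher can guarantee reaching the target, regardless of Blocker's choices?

2

A0 = {1}
A1: add {2} — 2 (Reacher) has 2→1.
A2: add {3} — 3 (Reacher) has 3→2.
3 enters the attractor at level 2, so Reacher can force the target in 2 moves from there.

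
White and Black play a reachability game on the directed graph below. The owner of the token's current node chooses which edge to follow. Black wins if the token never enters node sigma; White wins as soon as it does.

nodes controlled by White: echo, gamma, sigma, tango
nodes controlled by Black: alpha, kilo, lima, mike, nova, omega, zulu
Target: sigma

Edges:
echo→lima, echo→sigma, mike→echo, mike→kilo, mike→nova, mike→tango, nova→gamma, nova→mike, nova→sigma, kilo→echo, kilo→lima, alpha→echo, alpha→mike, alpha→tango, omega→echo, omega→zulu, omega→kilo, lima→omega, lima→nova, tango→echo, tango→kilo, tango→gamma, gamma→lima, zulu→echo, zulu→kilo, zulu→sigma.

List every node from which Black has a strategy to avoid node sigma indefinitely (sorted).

alpha, gamma, kilo, lima, mike, nova, omega, zulu

A0 = {sigma}
A1: add {echo} — echo (White) has echo→sigma.
A2: add {tango} — tango (White) has tango→echo.
A3 = A2; e.g. alpha (Black) can still go to mike. Fixed point.
White's attractor = {echo, sigma, tango}; Black avoids the target exactly from the complement.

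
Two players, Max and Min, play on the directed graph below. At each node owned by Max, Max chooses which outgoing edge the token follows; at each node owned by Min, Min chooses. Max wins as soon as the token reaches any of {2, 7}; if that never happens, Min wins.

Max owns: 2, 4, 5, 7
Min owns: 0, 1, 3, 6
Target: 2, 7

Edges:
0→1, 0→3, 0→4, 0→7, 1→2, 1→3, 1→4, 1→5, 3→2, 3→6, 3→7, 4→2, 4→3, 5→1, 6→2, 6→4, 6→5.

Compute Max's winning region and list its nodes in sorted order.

2, 4, 7

A0 = {2, 7}
A1: add {4} — 4 (Max) has 4→2.
A2 = A1; e.g. 0 (Min) can still go to 1. Fixed point.
Max's winning region = {2, 4, 7}.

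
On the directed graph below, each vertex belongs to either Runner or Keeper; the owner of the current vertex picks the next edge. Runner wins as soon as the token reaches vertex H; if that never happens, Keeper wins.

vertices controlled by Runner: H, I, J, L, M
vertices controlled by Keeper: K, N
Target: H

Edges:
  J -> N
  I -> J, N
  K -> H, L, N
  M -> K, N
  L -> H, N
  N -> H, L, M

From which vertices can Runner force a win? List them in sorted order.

A0 = {H}
A1: add {L} — L (Runner) has L→H.
A2 = A1; e.g. I (Runner) has no edge into A1. Fixed point.
Runner's winning region = {H, L}.

H, L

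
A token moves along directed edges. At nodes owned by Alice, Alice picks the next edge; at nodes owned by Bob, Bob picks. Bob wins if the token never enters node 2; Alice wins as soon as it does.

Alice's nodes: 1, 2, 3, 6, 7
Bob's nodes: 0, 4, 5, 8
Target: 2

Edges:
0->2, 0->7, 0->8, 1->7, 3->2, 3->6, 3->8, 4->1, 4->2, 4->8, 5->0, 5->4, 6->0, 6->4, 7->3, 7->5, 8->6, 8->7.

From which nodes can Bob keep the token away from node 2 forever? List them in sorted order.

A0 = {2}
A1: add {3} — 3 (Alice) has 3→2.
A2: add {7} — 7 (Alice) has 7→3.
A3: add {1} — 1 (Alice) has 1→7.
A4 = A3; e.g. 0 (Bob) can still go to 8. Fixed point.
Alice's attractor = {1, 2, 3, 7}; Bob avoids the target exactly from the complement.

0, 4, 5, 6, 8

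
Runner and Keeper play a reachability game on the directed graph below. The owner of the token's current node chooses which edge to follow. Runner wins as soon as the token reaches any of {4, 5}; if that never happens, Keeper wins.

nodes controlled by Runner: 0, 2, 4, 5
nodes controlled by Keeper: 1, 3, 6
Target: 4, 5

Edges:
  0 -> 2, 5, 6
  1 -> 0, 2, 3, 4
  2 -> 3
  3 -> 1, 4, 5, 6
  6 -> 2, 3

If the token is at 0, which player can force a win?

A0 = {4, 5}
A1: add {0} — 0 (Runner) has 0→5.
A2 = A1; e.g. 1 (Keeper) can still go to 2. Fixed point.
0 ∈ A1, so Runner can force the target.

Runner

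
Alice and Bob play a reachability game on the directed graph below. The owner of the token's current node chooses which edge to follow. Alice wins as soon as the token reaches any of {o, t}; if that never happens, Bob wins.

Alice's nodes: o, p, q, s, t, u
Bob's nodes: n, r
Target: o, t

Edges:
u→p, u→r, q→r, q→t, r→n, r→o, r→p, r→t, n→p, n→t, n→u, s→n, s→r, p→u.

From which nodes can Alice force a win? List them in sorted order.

o, q, t

A0 = {o, t}
A1: add {q} — q (Alice) has q→t.
A2 = A1; e.g. n (Bob) can still go to p. Fixed point.
Alice's winning region = {o, q, t}.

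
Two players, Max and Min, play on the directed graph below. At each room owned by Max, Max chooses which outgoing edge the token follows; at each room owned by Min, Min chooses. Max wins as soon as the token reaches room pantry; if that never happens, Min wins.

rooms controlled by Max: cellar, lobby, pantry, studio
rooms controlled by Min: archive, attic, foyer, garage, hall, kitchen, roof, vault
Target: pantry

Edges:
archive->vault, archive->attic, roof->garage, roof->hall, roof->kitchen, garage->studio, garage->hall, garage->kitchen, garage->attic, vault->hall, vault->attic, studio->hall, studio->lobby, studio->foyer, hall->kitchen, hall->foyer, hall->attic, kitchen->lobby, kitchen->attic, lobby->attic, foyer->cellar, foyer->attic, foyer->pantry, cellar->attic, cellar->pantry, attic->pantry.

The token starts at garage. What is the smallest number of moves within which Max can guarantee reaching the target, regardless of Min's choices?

A0 = {pantry}
A1: add {attic, cellar} — cellar (Max) has cellar→pantry; attic (Min): all of {pantry} already in.
A2: add {foyer, lobby} — lobby (Max) has lobby→attic; foyer (Min): all of {cellar, attic, pantry} already in.
A3: add {kitchen, studio} — studio (Max) has studio→lobby; kitchen (Min): all of {lobby, attic} already in.
A4: add {hall} — hall (Min): all of {kitchen, foyer, attic} already in.
A5: add {garage, vault} — garage (Min): all of {studio, hall, kitchen, attic} already in; vault (Min): all of {hall, attic} already in.
garage enters the attractor at level 5, so Max can force the target in 5 moves from there.

5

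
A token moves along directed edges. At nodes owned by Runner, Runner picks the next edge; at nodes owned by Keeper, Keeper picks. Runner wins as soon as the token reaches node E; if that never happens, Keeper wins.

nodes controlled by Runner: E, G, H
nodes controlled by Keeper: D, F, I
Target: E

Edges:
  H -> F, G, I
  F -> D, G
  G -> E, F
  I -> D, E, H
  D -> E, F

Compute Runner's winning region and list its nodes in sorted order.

A0 = {E}
A1: add {G} — G (Runner) has G→E.
A2: add {H} — H (Runner) has H→G.
A3 = A2; e.g. D (Keeper) can still go to F. Fixed point.
Runner's winning region = {E, G, H}.

E, G, H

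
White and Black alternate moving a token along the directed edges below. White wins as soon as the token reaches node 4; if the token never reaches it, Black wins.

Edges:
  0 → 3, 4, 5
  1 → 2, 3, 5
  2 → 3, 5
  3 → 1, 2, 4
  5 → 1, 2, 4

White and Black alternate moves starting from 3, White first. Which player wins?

Track states (vertex, player-to-move).
A0 = {(4,White), (4,Black)}
A1: add {(0,White), (3,White), (5,White)}.
(3,White) ∈ A1 ⇒ White forces the target.

White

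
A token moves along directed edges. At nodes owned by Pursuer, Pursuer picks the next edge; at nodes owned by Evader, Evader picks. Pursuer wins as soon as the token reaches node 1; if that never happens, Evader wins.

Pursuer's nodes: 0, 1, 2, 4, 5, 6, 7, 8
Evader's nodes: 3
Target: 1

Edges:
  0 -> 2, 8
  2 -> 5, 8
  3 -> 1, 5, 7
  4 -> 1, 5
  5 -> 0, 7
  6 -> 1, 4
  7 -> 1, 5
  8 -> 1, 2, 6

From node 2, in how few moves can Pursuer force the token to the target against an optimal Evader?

2

A0 = {1}
A1: add {4, 6, 7, 8} — 4 (Pursuer) has 4→1; 6 (Pursuer) has 6→1; 7 (Pursuer) has 7→1; 8 (Pursuer) has 8→1.
A2: add {0, 2, 5} — 0 (Pursuer) has 0→8; 2 (Pursuer) has 2→8; 5 (Pursuer) has 5→7.
2 enters the attractor at level 2, so Pursuer can force the target in 2 moves from there.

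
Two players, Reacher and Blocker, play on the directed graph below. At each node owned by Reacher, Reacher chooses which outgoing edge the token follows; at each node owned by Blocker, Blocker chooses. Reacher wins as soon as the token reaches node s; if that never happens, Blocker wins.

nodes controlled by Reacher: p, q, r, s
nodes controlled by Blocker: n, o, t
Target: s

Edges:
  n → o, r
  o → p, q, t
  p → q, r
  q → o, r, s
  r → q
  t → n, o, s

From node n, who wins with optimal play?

Blocker

A0 = {s}
A1: add {q} — q (Reacher) has q→s.
A2: add {p, r} — p (Reacher) has p→q; r (Reacher) has r→q.
A3 = A2; e.g. n (Blocker) can still go to o. Fixed point.
n never enters the attractor, so Blocker can avoid the target forever.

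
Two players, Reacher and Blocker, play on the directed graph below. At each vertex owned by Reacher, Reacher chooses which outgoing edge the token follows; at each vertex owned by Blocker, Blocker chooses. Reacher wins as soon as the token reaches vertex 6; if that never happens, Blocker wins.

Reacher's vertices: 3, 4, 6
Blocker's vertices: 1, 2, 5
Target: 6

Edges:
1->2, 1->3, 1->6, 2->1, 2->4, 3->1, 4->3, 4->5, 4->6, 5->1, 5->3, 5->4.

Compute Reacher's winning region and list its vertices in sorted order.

A0 = {6}
A1: add {4} — 4 (Reacher) has 4→6.
A2 = A1; e.g. 1 (Blocker) can still go to 2. Fixed point.
Reacher's winning region = {4, 6}.

4, 6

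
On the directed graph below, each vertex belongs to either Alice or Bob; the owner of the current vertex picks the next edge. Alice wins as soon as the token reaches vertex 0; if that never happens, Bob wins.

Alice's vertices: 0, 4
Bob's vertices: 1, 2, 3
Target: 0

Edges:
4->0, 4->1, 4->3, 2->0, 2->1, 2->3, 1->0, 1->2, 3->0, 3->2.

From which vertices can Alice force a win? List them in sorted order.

0, 4

A0 = {0}
A1: add {4} — 4 (Alice) has 4→0.
A2 = A1; e.g. 1 (Bob) can still go to 2. Fixed point.
Alice's winning region = {0, 4}.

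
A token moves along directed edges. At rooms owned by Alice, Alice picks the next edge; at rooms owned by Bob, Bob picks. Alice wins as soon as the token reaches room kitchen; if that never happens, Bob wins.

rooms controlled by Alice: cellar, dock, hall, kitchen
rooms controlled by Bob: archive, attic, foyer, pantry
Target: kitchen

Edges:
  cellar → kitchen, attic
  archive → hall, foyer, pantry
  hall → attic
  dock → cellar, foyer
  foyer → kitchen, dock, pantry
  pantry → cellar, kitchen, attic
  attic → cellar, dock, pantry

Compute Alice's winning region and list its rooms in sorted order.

cellar, dock, kitchen

A0 = {kitchen}
A1: add {cellar} — cellar (Alice) has cellar→kitchen.
A2: add {dock} — dock (Alice) has dock→cellar.
A3 = A2; e.g. archive (Bob) can still go to hall. Fixed point.
Alice's winning region = {cellar, dock, kitchen}.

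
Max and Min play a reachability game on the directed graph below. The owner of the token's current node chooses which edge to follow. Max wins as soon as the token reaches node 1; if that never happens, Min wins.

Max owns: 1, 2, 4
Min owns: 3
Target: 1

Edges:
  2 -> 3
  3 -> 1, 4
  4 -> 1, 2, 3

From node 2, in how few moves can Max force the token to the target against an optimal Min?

3

A0 = {1}
A1: add {4} — 4 (Max) has 4→1.
A2: add {3} — 3 (Min): all of {1, 4} already in.
A3: add {2} — 2 (Max) has 2→3.
A3 = all vertices. Fixed point.
2 enters the attractor at level 3, so Max can force the target in 3 moves from there.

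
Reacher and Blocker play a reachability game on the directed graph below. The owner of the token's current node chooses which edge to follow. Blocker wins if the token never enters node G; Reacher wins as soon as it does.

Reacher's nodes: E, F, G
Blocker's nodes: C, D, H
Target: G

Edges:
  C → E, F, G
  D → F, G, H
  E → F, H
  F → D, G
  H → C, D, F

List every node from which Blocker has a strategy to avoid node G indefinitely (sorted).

A0 = {G}
A1: add {F} — F (Reacher) has F→G.
A2: add {E} — E (Reacher) has E→F.
A3: add {C} — C (Blocker): all of {E, F, G} already in.
A4 = A3; e.g. D (Blocker) can still go to H. Fixed point.
Reacher's attractor = {C, E, F, G}; Blocker avoids the target exactly from the complement.

D, H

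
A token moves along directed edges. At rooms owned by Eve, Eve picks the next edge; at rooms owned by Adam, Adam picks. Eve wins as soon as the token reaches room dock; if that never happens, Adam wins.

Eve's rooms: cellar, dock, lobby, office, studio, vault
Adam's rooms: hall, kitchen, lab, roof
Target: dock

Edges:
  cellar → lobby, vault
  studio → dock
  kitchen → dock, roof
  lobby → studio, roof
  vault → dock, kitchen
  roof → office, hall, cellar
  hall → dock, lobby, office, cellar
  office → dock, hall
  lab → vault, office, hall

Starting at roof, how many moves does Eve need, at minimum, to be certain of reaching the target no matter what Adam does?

A0 = {dock}
A1: add {office, studio, vault} — vault (Eve) has vault→dock; studio (Eve) has studio→dock; office (Eve) has office→dock.
A2: add {cellar, lobby} — lobby (Eve) has lobby→studio; cellar (Eve) has cellar→vault.
A3: add {hall} — hall (Adam): all of {dock, lobby, office, cellar} already in.
A4: add {lab, roof} — lab (Adam): all of {vault, office, hall} already in; roof (Adam): all of {office, hall, cellar} already in.
roof enters the attractor at level 4, so Eve can force the target in 4 moves from there.

4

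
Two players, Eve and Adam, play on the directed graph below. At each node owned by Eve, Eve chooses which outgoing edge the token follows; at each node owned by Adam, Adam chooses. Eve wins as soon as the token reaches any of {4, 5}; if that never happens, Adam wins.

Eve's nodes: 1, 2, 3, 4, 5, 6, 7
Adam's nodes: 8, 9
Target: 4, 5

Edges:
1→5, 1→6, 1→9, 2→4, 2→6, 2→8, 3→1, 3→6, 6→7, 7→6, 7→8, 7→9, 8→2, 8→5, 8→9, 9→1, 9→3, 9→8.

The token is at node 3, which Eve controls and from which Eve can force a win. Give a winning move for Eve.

1

A0 = {4, 5}
A1: add {1, 2} — 1 (Eve) has 1→5; 2 (Eve) has 2→4.
A2: add {3} — 3 (Eve) has 3→1.
A3 = A2; e.g. 6 (Eve) has no edge into A2. Fixed point.
From 3, successor 1 is in the attractor (rank 1); the other successor 6 is not.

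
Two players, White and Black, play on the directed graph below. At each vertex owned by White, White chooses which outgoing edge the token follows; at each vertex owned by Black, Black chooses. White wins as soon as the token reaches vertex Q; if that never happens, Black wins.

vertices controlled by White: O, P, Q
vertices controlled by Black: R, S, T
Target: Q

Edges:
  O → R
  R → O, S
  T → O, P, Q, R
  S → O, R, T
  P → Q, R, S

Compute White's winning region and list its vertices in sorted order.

P, Q

A0 = {Q}
A1: add {P} — P (White) has P→Q.
A2 = A1; e.g. O (White) has no edge into A1. Fixed point.
White's winning region = {P, Q}.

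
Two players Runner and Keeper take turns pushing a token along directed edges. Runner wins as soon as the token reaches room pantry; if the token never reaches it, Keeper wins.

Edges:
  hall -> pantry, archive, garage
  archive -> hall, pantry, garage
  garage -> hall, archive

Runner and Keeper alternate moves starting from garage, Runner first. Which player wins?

Track states (vertex, player-to-move).
A0 = {(pantry,Runner), (pantry,Keeper)}
A1: add {(hall,Runner), (archive,Runner)}.
A2: add {(garage,Keeper)}.
A3 = A2; e.g. (hall,Keeper) stays out. (garage,Runner) never enters ⇒ Keeper avoids the target.

Keeper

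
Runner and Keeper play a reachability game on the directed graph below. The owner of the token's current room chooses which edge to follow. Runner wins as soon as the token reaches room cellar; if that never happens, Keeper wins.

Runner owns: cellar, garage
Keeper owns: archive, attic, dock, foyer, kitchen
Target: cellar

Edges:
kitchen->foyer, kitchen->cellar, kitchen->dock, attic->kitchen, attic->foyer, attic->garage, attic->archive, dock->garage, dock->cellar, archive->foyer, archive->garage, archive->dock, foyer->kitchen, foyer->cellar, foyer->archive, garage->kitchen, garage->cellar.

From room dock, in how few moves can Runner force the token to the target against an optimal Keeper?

2

A0 = {cellar}
A1: add {garage} — garage (Runner) has garage→cellar.
A2: add {dock} — dock (Keeper): all of {garage, cellar} already in.
A3 = A2; e.g. kitchen (Keeper) can still go to foyer. Fixed point.
dock enters the attractor at level 2, so Runner can force the target in 2 moves from there.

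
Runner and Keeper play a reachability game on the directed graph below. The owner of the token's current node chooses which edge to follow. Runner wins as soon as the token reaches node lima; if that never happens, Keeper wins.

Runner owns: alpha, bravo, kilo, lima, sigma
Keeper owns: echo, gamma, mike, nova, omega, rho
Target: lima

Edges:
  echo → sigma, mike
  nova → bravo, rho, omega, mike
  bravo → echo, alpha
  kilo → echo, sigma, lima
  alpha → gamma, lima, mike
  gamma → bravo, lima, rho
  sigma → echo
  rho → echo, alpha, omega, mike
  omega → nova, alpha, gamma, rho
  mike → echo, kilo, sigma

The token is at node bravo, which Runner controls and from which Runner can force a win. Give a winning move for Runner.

alpha

A0 = {lima}
A1: add {alpha, kilo} — kilo (Runner) has kilo→lima; alpha (Runner) has alpha→lima.
A2: add {bravo} — bravo (Runner) has bravo→alpha.
A3 = A2; e.g. echo (Keeper) can still go to sigma. Fixed point.
From bravo, successor alpha is in the attractor (rank 1); the other successor echo is not.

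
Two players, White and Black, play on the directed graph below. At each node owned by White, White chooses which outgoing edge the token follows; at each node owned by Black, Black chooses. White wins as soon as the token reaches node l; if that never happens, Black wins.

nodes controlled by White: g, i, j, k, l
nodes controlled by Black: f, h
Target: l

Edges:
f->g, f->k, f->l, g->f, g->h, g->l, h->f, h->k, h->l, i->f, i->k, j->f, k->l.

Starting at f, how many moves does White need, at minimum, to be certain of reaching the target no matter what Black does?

2

A0 = {l}
A1: add {g, k} — g (White) has g→l; k (White) has k→l.
A2: add {f, i} — f (Black): all of {g, k, l} already in; i (White) has i→k.
f enters the attractor at level 2, so White can force the target in 2 moves from there.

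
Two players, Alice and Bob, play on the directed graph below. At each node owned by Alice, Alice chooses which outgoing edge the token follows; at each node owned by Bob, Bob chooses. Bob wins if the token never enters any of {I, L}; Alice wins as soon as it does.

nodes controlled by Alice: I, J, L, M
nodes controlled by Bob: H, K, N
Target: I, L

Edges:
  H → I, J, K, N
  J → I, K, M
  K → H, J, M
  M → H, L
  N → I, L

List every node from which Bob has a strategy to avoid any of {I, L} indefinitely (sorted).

A0 = {I, L}
A1: add {J, M, N} — J (Alice) has J→I; M (Alice) has M→L; N (Bob): all of {I, L} already in.
A2 = A1; e.g. H (Bob) can still go to K. Fixed point.
Alice's attractor = {I, J, L, M, N}; Bob avoids the target exactly from the complement.

H, K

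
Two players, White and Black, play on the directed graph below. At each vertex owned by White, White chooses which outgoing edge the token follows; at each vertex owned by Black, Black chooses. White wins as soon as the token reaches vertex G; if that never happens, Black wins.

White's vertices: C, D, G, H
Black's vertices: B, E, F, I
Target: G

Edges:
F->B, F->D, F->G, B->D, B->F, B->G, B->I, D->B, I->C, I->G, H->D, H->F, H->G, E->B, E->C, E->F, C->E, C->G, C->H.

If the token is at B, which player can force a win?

A0 = {G}
A1: add {C, H} — C (White) has C→G; H (White) has H→G.
A2: add {I} — I (Black): all of {C, G} already in.
A3 = A2; e.g. B (Black) can still go to D. Fixed point.
B never enters the attractor, so Black can avoid the target forever.

Black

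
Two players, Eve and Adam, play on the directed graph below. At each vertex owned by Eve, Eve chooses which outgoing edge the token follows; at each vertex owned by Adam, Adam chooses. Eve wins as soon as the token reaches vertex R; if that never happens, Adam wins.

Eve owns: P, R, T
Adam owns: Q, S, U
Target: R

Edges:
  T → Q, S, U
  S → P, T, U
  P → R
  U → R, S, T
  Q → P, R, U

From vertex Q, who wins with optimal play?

Adam

A0 = {R}
A1: add {P} — P (Eve) has P→R.
A2 = A1; e.g. Q (Adam) can still go to U. Fixed point.
Q never enters the attractor, so Adam can avoid the target forever.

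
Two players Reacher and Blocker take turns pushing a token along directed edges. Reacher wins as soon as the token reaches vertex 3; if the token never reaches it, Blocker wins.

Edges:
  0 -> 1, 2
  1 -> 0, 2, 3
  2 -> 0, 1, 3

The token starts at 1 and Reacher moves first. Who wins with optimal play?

Reacher

Track states (vertex, player-to-move).
A0 = {(3,Reacher), (3,Blocker)}
A1: add {(1,Reacher), (2,Reacher)}.
(1,Reacher) ∈ A1 ⇒ Reacher forces the target.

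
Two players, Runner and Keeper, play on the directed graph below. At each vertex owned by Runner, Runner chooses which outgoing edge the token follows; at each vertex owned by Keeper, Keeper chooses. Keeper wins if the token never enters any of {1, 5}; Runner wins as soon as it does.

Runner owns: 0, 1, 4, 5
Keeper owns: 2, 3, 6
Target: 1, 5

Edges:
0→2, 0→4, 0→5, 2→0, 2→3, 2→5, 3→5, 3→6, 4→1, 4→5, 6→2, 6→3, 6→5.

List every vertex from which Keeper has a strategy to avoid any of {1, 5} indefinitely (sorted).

A0 = {1, 5}
A1: add {0, 4} — 0 (Runner) has 0→5; 4 (Runner) has 4→1.
A2 = A1; e.g. 2 (Keeper) can still go to 3. Fixed point.
Runner's attractor = {0, 1, 4, 5}; Keeper avoids the target exactly from the complement.

2, 3, 6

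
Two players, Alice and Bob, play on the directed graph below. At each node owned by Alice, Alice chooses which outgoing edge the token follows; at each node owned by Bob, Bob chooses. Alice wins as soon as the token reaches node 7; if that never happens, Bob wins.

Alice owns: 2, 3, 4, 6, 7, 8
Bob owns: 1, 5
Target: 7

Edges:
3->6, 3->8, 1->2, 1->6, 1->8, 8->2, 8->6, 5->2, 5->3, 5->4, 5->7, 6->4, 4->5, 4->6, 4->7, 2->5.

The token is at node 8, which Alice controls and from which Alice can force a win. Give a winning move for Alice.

A0 = {7}
A1: add {4} — 4 (Alice) has 4→7.
A2: add {6} — 6 (Alice) has 6→4.
A3: add {3, 8} — 3 (Alice) has 3→6; 8 (Alice) has 8→6.
A4 = A3; e.g. 1 (Bob) can still go to 2. Fixed point.
From 8, successor 6 is in the attractor (rank 2); the other successor 2 is not.

6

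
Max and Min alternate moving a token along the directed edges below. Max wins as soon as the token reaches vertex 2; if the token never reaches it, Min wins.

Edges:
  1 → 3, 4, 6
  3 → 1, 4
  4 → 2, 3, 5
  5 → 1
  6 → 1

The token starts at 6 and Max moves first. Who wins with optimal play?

Min

Track states (vertex, player-to-move).
A0 = {(2,Max), (2,Min)}
A1: add {(4,Max)}.
A2 = A1; e.g. (1,Max) stays out. (6,Max) never enters ⇒ Min avoids the target.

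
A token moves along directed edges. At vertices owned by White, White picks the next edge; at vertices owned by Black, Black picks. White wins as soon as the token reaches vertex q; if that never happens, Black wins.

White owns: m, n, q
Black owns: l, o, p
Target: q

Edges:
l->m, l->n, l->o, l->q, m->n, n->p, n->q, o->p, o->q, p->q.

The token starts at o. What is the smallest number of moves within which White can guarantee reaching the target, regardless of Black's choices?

A0 = {q}
A1: add {n, p} — n (White) has n→q; p (Black): all of {q} already in.
A2: add {m, o} — m (White) has m→n; o (Black): all of {p, q} already in.
o enters the attractor at level 2, so White can force the target in 2 moves from there.

2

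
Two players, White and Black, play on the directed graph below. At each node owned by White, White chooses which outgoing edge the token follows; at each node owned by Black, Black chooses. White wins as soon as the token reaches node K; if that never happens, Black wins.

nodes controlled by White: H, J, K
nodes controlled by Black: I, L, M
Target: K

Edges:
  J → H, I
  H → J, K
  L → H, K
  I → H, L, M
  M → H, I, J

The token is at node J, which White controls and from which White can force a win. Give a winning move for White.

A0 = {K}
A1: add {H} — H (White) has H→K.
A2: add {J, L} — J (White) has J→H; L (Black): all of {H, K} already in.
A3 = A2; e.g. I (Black) can still go to M. Fixed point.
From J, successor H is in the attractor (rank 1); the other successor I is not.

H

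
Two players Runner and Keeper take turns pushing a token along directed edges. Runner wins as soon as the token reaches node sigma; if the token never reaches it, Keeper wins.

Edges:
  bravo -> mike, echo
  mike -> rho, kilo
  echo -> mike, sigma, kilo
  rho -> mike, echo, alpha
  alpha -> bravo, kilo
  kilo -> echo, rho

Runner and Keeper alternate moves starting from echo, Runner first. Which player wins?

Track states (vertex, player-to-move).
A0 = {(sigma,Runner), (sigma,Keeper)}
A1: add {(echo,Runner)}.
(echo,Runner) ∈ A1 ⇒ Runner forces the target.

Runner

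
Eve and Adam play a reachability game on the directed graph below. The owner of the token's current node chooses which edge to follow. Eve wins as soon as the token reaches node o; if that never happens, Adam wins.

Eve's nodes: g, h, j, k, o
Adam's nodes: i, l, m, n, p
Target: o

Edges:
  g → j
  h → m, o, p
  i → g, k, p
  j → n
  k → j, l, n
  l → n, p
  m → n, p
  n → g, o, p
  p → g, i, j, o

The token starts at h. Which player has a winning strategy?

A0 = {o}
A1: add {h} — h (Eve) has h→o.
A2 = A1; e.g. g (Eve) has no edge into A1. Fixed point.
h ∈ A1, so Eve can force the target.

Eve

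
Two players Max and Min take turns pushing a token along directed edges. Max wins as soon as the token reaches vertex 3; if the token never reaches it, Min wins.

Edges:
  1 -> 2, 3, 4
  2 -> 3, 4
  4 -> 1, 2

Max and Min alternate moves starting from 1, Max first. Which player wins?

Track states (vertex, player-to-move).
A0 = {(3,Max), (3,Min)}
A1: add {(1,Max), (2,Max)}.
(1,Max) ∈ A1 ⇒ Max forces the target.

Max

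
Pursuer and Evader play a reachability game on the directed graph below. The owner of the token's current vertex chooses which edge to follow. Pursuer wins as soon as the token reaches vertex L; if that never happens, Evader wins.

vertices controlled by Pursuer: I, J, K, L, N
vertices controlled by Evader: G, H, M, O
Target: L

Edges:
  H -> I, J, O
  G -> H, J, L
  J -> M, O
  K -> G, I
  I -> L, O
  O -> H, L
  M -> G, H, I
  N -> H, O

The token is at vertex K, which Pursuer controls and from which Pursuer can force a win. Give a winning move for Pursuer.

A0 = {L}
A1: add {I} — I (Pursuer) has I→L.
A2: add {K} — K (Pursuer) has K→I.
A3 = A2; e.g. G (Evader) can still go to H. Fixed point.
From K, successor I is in the attractor (rank 1); the other successor G is not.

I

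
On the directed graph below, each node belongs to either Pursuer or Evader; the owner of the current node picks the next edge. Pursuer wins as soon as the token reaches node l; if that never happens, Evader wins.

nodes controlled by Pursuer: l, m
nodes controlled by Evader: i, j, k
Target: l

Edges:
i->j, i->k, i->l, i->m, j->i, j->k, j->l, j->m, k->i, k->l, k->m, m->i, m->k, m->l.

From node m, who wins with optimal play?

A0 = {l}
A1: add {m} — m (Pursuer) has m→l.
A2 = A1; e.g. i (Evader) can still go to j. Fixed point.
m ∈ A1, so Pursuer can force the target.

Pursuer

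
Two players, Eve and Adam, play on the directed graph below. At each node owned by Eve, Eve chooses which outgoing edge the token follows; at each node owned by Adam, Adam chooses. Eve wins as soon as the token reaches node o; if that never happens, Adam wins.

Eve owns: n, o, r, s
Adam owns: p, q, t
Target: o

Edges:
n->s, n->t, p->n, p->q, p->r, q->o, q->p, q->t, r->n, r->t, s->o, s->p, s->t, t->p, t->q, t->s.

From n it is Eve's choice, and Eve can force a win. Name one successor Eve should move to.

A0 = {o}
A1: add {s} — s (Eve) has s→o.
A2: add {n} — n (Eve) has n→s.
A3: add {r} — r (Eve) has r→n.
A4 = A3; e.g. p (Adam) can still go to q. Fixed point.
From n, successor s is in the attractor (rank 1); the other successor t is not.

s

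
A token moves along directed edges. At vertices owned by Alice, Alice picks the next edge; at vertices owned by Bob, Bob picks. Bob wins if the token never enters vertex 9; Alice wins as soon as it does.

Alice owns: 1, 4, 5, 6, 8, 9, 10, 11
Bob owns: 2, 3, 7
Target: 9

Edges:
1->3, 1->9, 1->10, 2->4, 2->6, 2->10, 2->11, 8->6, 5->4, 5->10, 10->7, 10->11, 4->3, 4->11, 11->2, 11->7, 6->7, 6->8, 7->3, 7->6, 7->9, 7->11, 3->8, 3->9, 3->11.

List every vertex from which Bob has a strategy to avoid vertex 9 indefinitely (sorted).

2, 3, 4, 5, 6, 7, 8, 10, 11

A0 = {9}
A1: add {1} — 1 (Alice) has 1→9.
A2 = A1; e.g. 2 (Bob) can still go to 4. Fixed point.
Alice's attractor = {1, 9}; Bob avoids the target exactly from the complement.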